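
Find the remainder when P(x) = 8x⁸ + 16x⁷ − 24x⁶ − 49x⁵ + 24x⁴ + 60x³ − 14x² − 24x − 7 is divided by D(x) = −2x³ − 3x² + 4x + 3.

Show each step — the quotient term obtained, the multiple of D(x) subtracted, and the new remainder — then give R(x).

R(x) = −x² + x − 4

Step 1: lead(8x⁸ + 16x⁷ − 24x⁶ − 49x⁵ + 24x⁴ + 60x³ − 14x² − 24x − 7) ÷ lead(D) = 8x⁸ ÷ −2x³ = −4x⁵. Subtract (−4x⁵)·D = 8x⁸ + 12x⁷ − 16x⁶ − 12x⁵. Remainder: 4x⁷ − 8x⁶ − 37x⁵ + 24x⁴ + 60x³ − 14x² − 24x − 7.
Step 2: lead(4x⁷ − 8x⁶ − 37x⁵ + 24x⁴ + 60x³ − 14x² − 24x − 7) ÷ lead(D) = 4x⁷ ÷ −2x³ = −2x⁴. Subtract (−2x⁴)·D = 4x⁷ + 6x⁶ − 8x⁵ − 6x⁴. Remainder: −14x⁶ − 29x⁵ + 30x⁴ + 60x³ − 14x² − 24x − 7.
Step 3: lead(−14x⁶ − 29x⁵ + 30x⁴ + 60x³ − 14x² − 24x − 7) ÷ lead(D) = −14x⁶ ÷ −2x³ = 7x³. Subtract (7x³)·D = −14x⁶ − 21x⁵ + 28x⁴ + 21x³. Remainder: −8x⁵ + 2x⁴ + 39x³ − 14x² − 24x − 7.
Step 4: lead(−8x⁵ + 2x⁴ + 39x³ − 14x² − 24x − 7) ÷ lead(D) = −8x⁵ ÷ −2x³ = 4x². Subtract (4x²)·D = −8x⁵ − 12x⁴ + 16x³ + 12x². Remainder: 14x⁴ + 23x³ − 26x² − 24x − 7.
Step 5: lead(14x⁴ + 23x³ − 26x² − 24x − 7) ÷ lead(D) = 14x⁴ ÷ −2x³ = −7x. Subtract (−7x)·D = 14x⁴ + 21x³ − 28x² − 21x. Remainder: 2x³ + 2x² − 3x − 7.
Step 6: lead(2x³ + 2x² − 3x − 7) ÷ lead(D) = 2x³ ÷ −2x³ = −1. Subtract (−1)·D = 2x³ + 3x² − 4x − 3. Remainder: −x² + x − 4.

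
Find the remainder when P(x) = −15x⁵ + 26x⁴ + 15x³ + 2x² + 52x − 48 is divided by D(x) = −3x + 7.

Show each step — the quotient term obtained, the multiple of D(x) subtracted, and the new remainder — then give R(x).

R(x) = 8

Step 1: lead(−15x⁵ + 26x⁴ + 15x³ + 2x² + 52x − 48) ÷ lead(D) = −15x⁵ ÷ −3x = 5x⁴. Subtract (5x⁴)·D = −15x⁵ + 35x⁴. Remainder: −9x⁴ + 15x³ + 2x² + 52x − 48.
Step 2: lead(−9x⁴ + 15x³ + 2x² + 52x − 48) ÷ lead(D) = −9x⁴ ÷ −3x = 3x³. Subtract (3x³)·D = −9x⁴ + 21x³. Remainder: −6x³ + 2x² + 52x − 48.
Step 3: lead(−6x³ + 2x² + 52x − 48) ÷ lead(D) = −6x³ ÷ −3x = 2x². Subtract (2x²)·D = −6x³ + 14x². Remainder: −12x² + 52x − 48.
Step 4: lead(−12x² + 52x − 48) ÷ lead(D) = −12x² ÷ −3x = 4x. Subtract (4x)·D = −12x² + 28x. Remainder: 24x − 48.
Step 5: lead(24x − 48) ÷ lead(D) = 24x ÷ −3x = −8. Subtract (−8)·D = 24x − 56. Remainder: 8.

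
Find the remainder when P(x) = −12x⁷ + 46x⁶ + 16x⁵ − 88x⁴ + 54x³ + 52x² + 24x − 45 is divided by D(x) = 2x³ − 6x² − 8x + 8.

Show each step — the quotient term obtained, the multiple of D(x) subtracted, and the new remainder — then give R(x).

R(x) = 3

Step 1: lead(−12x⁷ + 46x⁶ + 16x⁵ − 88x⁴ + 54x³ + 52x² + 24x − 45) ÷ lead(D) = −12x⁷ ÷ 2x³ = −6x⁴. Subtract (−6x⁴)·D = −12x⁷ + 36x⁶ + 48x⁵ − 48x⁴. Remainder: 10x⁶ − 32x⁵ − 40x⁴ + 54x³ + 52x² + 24x − 45.
Step 2: lead(10x⁶ − 32x⁵ − 40x⁴ + 54x³ + 52x² + 24x − 45) ÷ lead(D) = 10x⁶ ÷ 2x³ = 5x³. Subtract (5x³)·D = 10x⁶ − 30x⁵ − 40x⁴ + 40x³. Remainder: −2x⁵ + 14x³ + 52x² + 24x − 45.
Step 3: lead(−2x⁵ + 14x³ + 52x² + 24x − 45) ÷ lead(D) = −2x⁵ ÷ 2x³ = −x². Subtract (−x²)·D = −2x⁵ + 6x⁴ + 8x³ − 8x². Remainder: −6x⁴ + 6x³ + 60x² + 24x − 45.
Step 4: lead(−6x⁴ + 6x³ + 60x² + 24x − 45) ÷ lead(D) = −6x⁴ ÷ 2x³ = −3x. Subtract (−3x)·D = −6x⁴ + 18x³ + 24x² − 24x. Remainder: −12x³ + 36x² + 48x − 45.
Step 5: lead(−12x³ + 36x² + 48x − 45) ÷ lead(D) = −12x³ ÷ 2x³ = −6. Subtract (−6)·D = −12x³ + 36x² + 48x − 48. Remainder: 3.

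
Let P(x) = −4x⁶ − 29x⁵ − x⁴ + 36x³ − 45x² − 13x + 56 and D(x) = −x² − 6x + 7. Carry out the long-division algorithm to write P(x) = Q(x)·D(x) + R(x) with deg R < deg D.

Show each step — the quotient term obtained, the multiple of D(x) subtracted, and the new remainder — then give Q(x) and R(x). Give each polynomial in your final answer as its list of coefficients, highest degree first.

Step 1: lead(−4x⁶ − 29x⁵ − x⁴ + 36x³ − 45x² − 13x + 56) ÷ lead(D) = −4x⁶ ÷ −x² = 4x⁴. Subtract (4x⁴)·D = −4x⁶ − 24x⁵ + 28x⁴. Remainder: −5x⁵ − 29x⁴ + 36x³ − 45x² − 13x + 56.
Step 2: lead(−5x⁵ − 29x⁴ + 36x³ − 45x² − 13x + 56) ÷ lead(D) = −5x⁵ ÷ −x² = 5x³. Subtract (5x³)·D = −5x⁵ − 30x⁴ + 35x³. Remainder: x⁴ + x³ − 45x² − 13x + 56.
Step 3: lead(x⁴ + x³ − 45x² − 13x + 56) ÷ lead(D) = x⁴ ÷ −x² = −x². Subtract (−x²)·D = x⁴ + 6x³ − 7x². Remainder: −5x³ − 38x² − 13x + 56.
Step 4: lead(−5x³ − 38x² − 13x + 56) ÷ lead(D) = −5x³ ÷ −x² = 5x. Subtract (5x)·D = −5x³ − 30x² + 35x. Remainder: −8x² − 48x + 56.
Step 5: lead(−8x² − 48x + 56) ÷ lead(D) = −8x² ÷ −x² = 8. Subtract (8)·D = −8x² − 48x + 56. Remainder: 0.

Q = [4, 5, -1, 5, 8]; R = [0]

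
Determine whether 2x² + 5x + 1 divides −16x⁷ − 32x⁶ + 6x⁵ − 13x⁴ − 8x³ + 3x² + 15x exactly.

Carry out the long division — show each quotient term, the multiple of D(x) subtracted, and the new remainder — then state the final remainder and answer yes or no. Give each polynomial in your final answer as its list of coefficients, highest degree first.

Step 1: lead(−16x⁷ − 32x⁶ + 6x⁵ − 13x⁴ − 8x³ + 3x² + 15x) ÷ lead(D) = −16x⁷ ÷ 2x² = −8x⁵. Subtract (−8x⁵)·D = −16x⁷ − 40x⁶ − 8x⁵. Remainder: 8x⁶ + 14x⁵ − 13x⁴ − 8x³ + 3x² + 15x.
Step 2: lead(8x⁶ + 14x⁵ − 13x⁴ − 8x³ + 3x² + 15x) ÷ lead(D) = 8x⁶ ÷ 2x² = 4x⁴. Subtract (4x⁴)·D = 8x⁶ + 20x⁵ + 4x⁴. Remainder: −6x⁵ − 17x⁴ − 8x³ + 3x² + 15x.
Step 3: lead(−6x⁵ − 17x⁴ − 8x³ + 3x² + 15x) ÷ lead(D) = −6x⁵ ÷ 2x² = −3x³. Subtract (−3x³)·D = −6x⁵ − 15x⁴ − 3x³. Remainder: −2x⁴ − 5x³ + 3x² + 15x.
Step 4: lead(−2x⁴ − 5x³ + 3x² + 15x) ÷ lead(D) = −2x⁴ ÷ 2x² = −x². Subtract (−x²)·D = −2x⁴ − 5x³ − x². Remainder: 4x² + 15x.
Step 5: lead(4x² + 15x) ÷ lead(D) = 4x² ÷ 2x² = 2. Subtract (2)·D = 4x² + 10x + 2. Remainder: 5x − 2.

R = [5, -2], so D(x) is not a factor of P(x). no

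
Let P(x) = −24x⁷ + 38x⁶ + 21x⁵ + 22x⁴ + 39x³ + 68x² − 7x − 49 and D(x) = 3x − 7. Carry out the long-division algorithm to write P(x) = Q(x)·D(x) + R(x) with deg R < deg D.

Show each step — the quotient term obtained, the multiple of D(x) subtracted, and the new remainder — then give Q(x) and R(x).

Step 1: lead(−24x⁷ + 38x⁶ + 21x⁵ + 22x⁴ + 39x³ + 68x² − 7x − 49) ÷ lead(D) = −24x⁷ ÷ 3x = −8x⁶. Subtract (−8x⁶)·D = −24x⁷ + 56x⁶. Remainder: −18x⁶ + 21x⁵ + 22x⁴ + 39x³ + 68x² − 7x − 49.
Step 2: lead(−18x⁶ + 21x⁵ + 22x⁴ + 39x³ + 68x² − 7x − 49) ÷ lead(D) = −18x⁶ ÷ 3x = −6x⁵. Subtract (−6x⁵)·D = −18x⁶ + 42x⁵. Remainder: −21x⁵ + 22x⁴ + 39x³ + 68x² − 7x − 49.
Step 3: lead(−21x⁵ + 22x⁴ + 39x³ + 68x² − 7x − 49) ÷ lead(D) = −21x⁵ ÷ 3x = −7x⁴. Subtract (−7x⁴)·D = −21x⁵ + 49x⁴. Remainder: −27x⁴ + 39x³ + 68x² − 7x − 49.
Step 4: lead(−27x⁴ + 39x³ + 68x² − 7x − 49) ÷ lead(D) = −27x⁴ ÷ 3x = −9x³. Subtract (−9x³)·D = −27x⁴ + 63x³. Remainder: −24x³ + 68x² − 7x − 49.
Step 5: lead(−24x³ + 68x² − 7x − 49) ÷ lead(D) = −24x³ ÷ 3x = −8x². Subtract (−8x²)·D = −24x³ + 56x². Remainder: 12x² − 7x − 49.
Step 6: lead(12x² − 7x − 49) ÷ lead(D) = 12x² ÷ 3x = 4x. Subtract (4x)·D = 12x² − 28x. Remainder: 21x − 49.
Step 7: lead(21x − 49) ÷ lead(D) = 21x ÷ 3x = 7. Subtract (7)·D = 21x − 49. Remainder: 0.

Q(x) = −8x⁶ − 6x⁵ − 7x⁴ − 9x³ − 8x² + 4x + 7; R(x) = 0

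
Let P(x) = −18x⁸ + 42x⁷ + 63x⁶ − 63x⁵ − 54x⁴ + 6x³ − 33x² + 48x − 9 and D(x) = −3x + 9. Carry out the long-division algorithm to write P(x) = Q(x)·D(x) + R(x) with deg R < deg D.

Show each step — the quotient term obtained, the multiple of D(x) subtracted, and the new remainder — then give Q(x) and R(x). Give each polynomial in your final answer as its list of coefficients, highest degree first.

Step 1: lead(−18x⁸ + 42x⁷ + 63x⁶ − 63x⁵ − 54x⁴ + 6x³ − 33x² + 48x − 9) ÷ lead(D) = −18x⁸ ÷ −3x = 6x⁷. Subtract (6x⁷)·D = −18x⁸ + 54x⁷. Remainder: −12x⁷ + 63x⁶ − 63x⁵ − 54x⁴ + 6x³ − 33x² + 48x − 9.
Step 2: lead(−12x⁷ + 63x⁶ − 63x⁵ − 54x⁴ + 6x³ − 33x² + 48x − 9) ÷ lead(D) = −12x⁷ ÷ −3x = 4x⁶. Subtract (4x⁶)·D = −12x⁷ + 36x⁶. Remainder: 27x⁶ − 63x⁵ − 54x⁴ + 6x³ − 33x² + 48x − 9.
Step 3: lead(27x⁶ − 63x⁵ − 54x⁴ + 6x³ − 33x² + 48x − 9) ÷ lead(D) = 27x⁶ ÷ −3x = −9x⁵. Subtract (−9x⁵)·D = 27x⁶ − 81x⁵. Remainder: 18x⁵ − 54x⁴ + 6x³ − 33x² + 48x − 9.
Step 4: lead(18x⁵ − 54x⁴ + 6x³ − 33x² + 48x − 9) ÷ lead(D) = 18x⁵ ÷ −3x = −6x⁴. Subtract (−6x⁴)·D = 18x⁵ − 54x⁴. Remainder: 6x³ − 33x² + 48x − 9.
Step 5: lead(6x³ − 33x² + 48x − 9) ÷ lead(D) = 6x³ ÷ −3x = −2x². Subtract (−2x²)·D = 6x³ − 18x². Remainder: −15x² + 48x − 9.
Step 6: lead(−15x² + 48x − 9) ÷ lead(D) = −15x² ÷ −3x = 5x. Subtract (5x)·D = −15x² + 45x. Remainder: 3x − 9.
Step 7: lead(3x − 9) ÷ lead(D) = 3x ÷ −3x = −1. Subtract (−1)·D = 3x − 9. Remainder: 0.

Q = [6, 4, -9, -6, 0, -2, 5, -1]; R = [0]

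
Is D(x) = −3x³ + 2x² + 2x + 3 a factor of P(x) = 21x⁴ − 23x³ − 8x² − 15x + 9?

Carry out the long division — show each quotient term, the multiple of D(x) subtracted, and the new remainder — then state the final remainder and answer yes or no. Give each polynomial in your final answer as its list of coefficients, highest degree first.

R = [0], so D(x) is a factor of P(x). yes

Step 1: lead(21x⁴ − 23x³ − 8x² − 15x + 9) ÷ lead(D) = 21x⁴ ÷ −3x³ = −7x. Subtract (−7x)·D = 21x⁴ − 14x³ − 14x² − 21x. Remainder: −9x³ + 6x² + 6x + 9.
Step 2: lead(−9x³ + 6x² + 6x + 9) ÷ lead(D) = −9x³ ÷ −3x³ = 3. Subtract (3)·D = −9x³ + 6x² + 6x + 9. Remainder: 0.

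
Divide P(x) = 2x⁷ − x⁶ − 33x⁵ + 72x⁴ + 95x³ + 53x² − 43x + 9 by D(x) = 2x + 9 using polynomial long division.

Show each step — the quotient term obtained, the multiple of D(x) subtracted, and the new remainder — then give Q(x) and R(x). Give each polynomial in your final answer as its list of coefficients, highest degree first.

Step 1: lead(2x⁷ − x⁶ − 33x⁵ + 72x⁴ + 95x³ + 53x² − 43x + 9) ÷ lead(D) = 2x⁷ ÷ 2x = x⁶. Subtract (x⁶)·D = 2x⁷ + 9x⁶. Remainder: −10x⁶ − 33x⁵ + 72x⁴ + 95x³ + 53x² − 43x + 9.
Step 2: lead(−10x⁶ − 33x⁵ + 72x⁴ + 95x³ + 53x² − 43x + 9) ÷ lead(D) = −10x⁶ ÷ 2x = −5x⁵. Subtract (−5x⁵)·D = −10x⁶ − 45x⁵. Remainder: 12x⁵ + 72x⁴ + 95x³ + 53x² − 43x + 9.
Step 3: lead(12x⁵ + 72x⁴ + 95x³ + 53x² − 43x + 9) ÷ lead(D) = 12x⁵ ÷ 2x = 6x⁴. Subtract (6x⁴)·D = 12x⁵ + 54x⁴. Remainder: 18x⁴ + 95x³ + 53x² − 43x + 9.
Step 4: lead(18x⁴ + 95x³ + 53x² − 43x + 9) ÷ lead(D) = 18x⁴ ÷ 2x = 9x³. Subtract (9x³)·D = 18x⁴ + 81x³. Remainder: 14x³ + 53x² − 43x + 9.
Step 5: lead(14x³ + 53x² − 43x + 9) ÷ lead(D) = 14x³ ÷ 2x = 7x². Subtract (7x²)·D = 14x³ + 63x². Remainder: −10x² − 43x + 9.
Step 6: lead(−10x² − 43x + 9) ÷ lead(D) = −10x² ÷ 2x = −5x. Subtract (−5x)·D = −10x² − 45x. Remainder: 2x + 9.
Step 7: lead(2x + 9) ÷ lead(D) = 2x ÷ 2x = 1. Subtract (1)·D = 2x + 9. Remainder: 0.

Q = [1, -5, 6, 9, 7, -5, 1]; R = [0]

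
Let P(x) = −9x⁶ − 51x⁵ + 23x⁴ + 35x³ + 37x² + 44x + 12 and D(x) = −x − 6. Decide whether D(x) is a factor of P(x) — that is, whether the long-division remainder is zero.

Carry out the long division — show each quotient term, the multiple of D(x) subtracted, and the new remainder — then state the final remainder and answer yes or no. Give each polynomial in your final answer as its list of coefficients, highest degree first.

Step 1: lead(−9x⁶ − 51x⁵ + 23x⁴ + 35x³ + 37x² + 44x + 12) ÷ lead(D) = −9x⁶ ÷ −x = 9x⁵. Subtract (9x⁵)·D = −9x⁶ − 54x⁵. Remainder: 3x⁵ + 23x⁴ + 35x³ + 37x² + 44x + 12.
Step 2: lead(3x⁵ + 23x⁴ + 35x³ + 37x² + 44x + 12) ÷ lead(D) = 3x⁵ ÷ −x = −3x⁴. Subtract (−3x⁴)·D = 3x⁵ + 18x⁴. Remainder: 5x⁴ + 35x³ + 37x² + 44x + 12.
Step 3: lead(5x⁴ + 35x³ + 37x² + 44x + 12) ÷ lead(D) = 5x⁴ ÷ −x = −5x³. Subtract (−5x³)·D = 5x⁴ + 30x³. Remainder: 5x³ + 37x² + 44x + 12.
Step 4: lead(5x³ + 37x² + 44x + 12) ÷ lead(D) = 5x³ ÷ −x = −5x². Subtract (−5x²)·D = 5x³ + 30x². Remainder: 7x² + 44x + 12.
Step 5: lead(7x² + 44x + 12) ÷ lead(D) = 7x² ÷ −x = −7x. Subtract (−7x)·D = 7x² + 42x. Remainder: 2x + 12.
Step 6: lead(2x + 12) ÷ lead(D) = 2x ÷ −x = −2. Subtract (−2)·D = 2x + 12. Remainder: 0.

R = [0], so D(x) is a factor of P(x). yes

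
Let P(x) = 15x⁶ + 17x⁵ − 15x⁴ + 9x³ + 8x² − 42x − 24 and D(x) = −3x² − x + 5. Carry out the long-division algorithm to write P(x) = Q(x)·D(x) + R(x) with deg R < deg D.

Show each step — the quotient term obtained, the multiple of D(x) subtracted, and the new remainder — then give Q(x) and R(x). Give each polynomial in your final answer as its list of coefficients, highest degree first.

Q = [-5, -4, -2, -9, -3]; R = [-9]

Step 1: lead(15x⁶ + 17x⁵ − 15x⁴ + 9x³ + 8x² − 42x − 24) ÷ lead(D) = 15x⁶ ÷ −3x² = −5x⁴. Subtract (−5x⁴)·D = 15x⁶ + 5x⁵ − 25x⁴. Remainder: 12x⁵ + 10x⁴ + 9x³ + 8x² − 42x − 24.
Step 2: lead(12x⁵ + 10x⁴ + 9x³ + 8x² − 42x − 24) ÷ lead(D) = 12x⁵ ÷ −3x² = −4x³. Subtract (−4x³)·D = 12x⁵ + 4x⁴ − 20x³. Remainder: 6x⁴ + 29x³ + 8x² − 42x − 24.
Step 3: lead(6x⁴ + 29x³ + 8x² − 42x − 24) ÷ lead(D) = 6x⁴ ÷ −3x² = −2x². Subtract (−2x²)·D = 6x⁴ + 2x³ − 10x². Remainder: 27x³ + 18x² − 42x − 24.
Step 4: lead(27x³ + 18x² − 42x − 24) ÷ lead(D) = 27x³ ÷ −3x² = −9x. Subtract (−9x)·D = 27x³ + 9x² − 45x. Remainder: 9x² + 3x − 24.
Step 5: lead(9x² + 3x − 24) ÷ lead(D) = 9x² ÷ −3x² = −3. Subtract (−3)·D = 9x² + 3x − 15. Remainder: −9.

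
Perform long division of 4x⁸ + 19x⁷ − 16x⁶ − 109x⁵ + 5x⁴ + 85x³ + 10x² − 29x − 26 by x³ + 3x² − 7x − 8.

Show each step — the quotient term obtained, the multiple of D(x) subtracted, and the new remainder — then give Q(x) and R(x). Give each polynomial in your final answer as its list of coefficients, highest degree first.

Q = [4, 7, -9, -1, 1, 3]; R = [-2]

Step 1: lead(4x⁸ + 19x⁷ − 16x⁶ − 109x⁵ + 5x⁴ + 85x³ + 10x² − 29x − 26) ÷ lead(D) = 4x⁸ ÷ x³ = 4x⁵. Subtract (4x⁵)·D = 4x⁸ + 12x⁷ − 28x⁶ − 32x⁵. Remainder: 7x⁷ + 12x⁶ − 77x⁵ + 5x⁴ + 85x³ + 10x² − 29x − 26.
Step 2: lead(7x⁷ + 12x⁶ − 77x⁵ + 5x⁴ + 85x³ + 10x² − 29x − 26) ÷ lead(D) = 7x⁷ ÷ x³ = 7x⁴. Subtract (7x⁴)·D = 7x⁷ + 21x⁶ − 49x⁵ − 56x⁴. Remainder: −9x⁶ − 28x⁵ + 61x⁴ + 85x³ + 10x² − 29x − 26.
Step 3: lead(−9x⁶ − 28x⁵ + 61x⁴ + 85x³ + 10x² − 29x − 26) ÷ lead(D) = −9x⁶ ÷ x³ = −9x³. Subtract (−9x³)·D = −9x⁶ − 27x⁵ + 63x⁴ + 72x³. Remainder: −x⁵ − 2x⁴ + 13x³ + 10x² − 29x − 26.
Step 4: lead(−x⁵ − 2x⁴ + 13x³ + 10x² − 29x − 26) ÷ lead(D) = −x⁵ ÷ x³ = −x². Subtract (−x²)·D = −x⁵ − 3x⁴ + 7x³ + 8x². Remainder: x⁴ + 6x³ + 2x² − 29x − 26.
Step 5: lead(x⁴ + 6x³ + 2x² − 29x − 26) ÷ lead(D) = x⁴ ÷ x³ = x. Subtract (x)·D = x⁴ + 3x³ − 7x² − 8x. Remainder: 3x³ + 9x² − 21x − 26.
Step 6: lead(3x³ + 9x² − 21x − 26) ÷ lead(D) = 3x³ ÷ x³ = 3. Subtract (3)·D = 3x³ + 9x² − 21x − 24. Remainder: −2.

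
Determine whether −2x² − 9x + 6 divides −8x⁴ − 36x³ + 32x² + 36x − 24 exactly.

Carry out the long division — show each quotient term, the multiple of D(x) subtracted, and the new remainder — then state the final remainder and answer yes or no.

R(x) = 0, so D(x) is a factor of P(x). yes

Step 1: lead(−8x⁴ − 36x³ + 32x² + 36x − 24) ÷ lead(D) = −8x⁴ ÷ −2x² = 4x². Subtract (4x²)·D = −8x⁴ − 36x³ + 24x². Remainder: 8x² + 36x − 24.
Step 2: lead(8x² + 36x − 24) ÷ lead(D) = 8x² ÷ −2x² = −4. Subtract (−4)·D = 8x² + 36x − 24. Remainder: 0.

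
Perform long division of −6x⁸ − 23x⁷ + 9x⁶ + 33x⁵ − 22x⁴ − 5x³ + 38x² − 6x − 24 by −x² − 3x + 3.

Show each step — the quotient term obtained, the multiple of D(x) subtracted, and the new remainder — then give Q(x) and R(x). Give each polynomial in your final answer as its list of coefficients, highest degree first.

Q = [6, 5, -6, 0, 4, -7, -5]; R = [-9]

Step 1: lead(−6x⁸ − 23x⁷ + 9x⁶ + 33x⁵ − 22x⁴ − 5x³ + 38x² − 6x − 24) ÷ lead(D) = −6x⁸ ÷ −x² = 6x⁶. Subtract (6x⁶)·D = −6x⁸ − 18x⁷ + 18x⁶. Remainder: −5x⁷ − 9x⁶ + 33x⁵ − 22x⁴ − 5x³ + 38x² − 6x − 24.
Step 2: lead(−5x⁷ − 9x⁶ + 33x⁵ − 22x⁴ − 5x³ + 38x² − 6x − 24) ÷ lead(D) = −5x⁷ ÷ −x² = 5x⁵. Subtract (5x⁵)·D = −5x⁷ − 15x⁶ + 15x⁵. Remainder: 6x⁶ + 18x⁵ − 22x⁴ − 5x³ + 38x² − 6x − 24.
Step 3: lead(6x⁶ + 18x⁵ − 22x⁴ − 5x³ + 38x² − 6x − 24) ÷ lead(D) = 6x⁶ ÷ −x² = −6x⁴. Subtract (−6x⁴)·D = 6x⁶ + 18x⁵ − 18x⁴. Remainder: −4x⁴ − 5x³ + 38x² − 6x − 24.
Step 4: lead(−4x⁴ − 5x³ + 38x² − 6x − 24) ÷ lead(D) = −4x⁴ ÷ −x² = 4x². Subtract (4x²)·D = −4x⁴ − 12x³ + 12x². Remainder: 7x³ + 26x² − 6x − 24.
Step 5: lead(7x³ + 26x² − 6x − 24) ÷ lead(D) = 7x³ ÷ −x² = −7x. Subtract (−7x)·D = 7x³ + 21x² − 21x. Remainder: 5x² + 15x − 24.
Step 6: lead(5x² + 15x − 24) ÷ lead(D) = 5x² ÷ −x² = −5. Subtract (−5)·D = 5x² + 15x − 15. Remainder: −9.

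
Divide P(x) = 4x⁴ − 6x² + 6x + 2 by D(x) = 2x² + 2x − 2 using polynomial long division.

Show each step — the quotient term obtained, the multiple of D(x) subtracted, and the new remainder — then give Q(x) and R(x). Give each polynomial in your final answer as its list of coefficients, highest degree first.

Step 1: lead(4x⁴ − 6x² + 6x + 2) ÷ lead(D) = 4x⁴ ÷ 2x² = 2x². Subtract (2x²)·D = 4x⁴ + 4x³ − 4x². Remainder: −4x³ − 2x² + 6x + 2.
Step 2: lead(−4x³ − 2x² + 6x + 2) ÷ lead(D) = −4x³ ÷ 2x² = −2x. Subtract (−2x)·D = −4x³ − 4x² + 4x. Remainder: 2x² + 2x + 2.
Step 3: lead(2x² + 2x + 2) ÷ lead(D) = 2x² ÷ 2x² = 1. Subtract (1)·D = 2x² + 2x − 2. Remainder: 4.

Q = [2, -2, 1]; R = [4]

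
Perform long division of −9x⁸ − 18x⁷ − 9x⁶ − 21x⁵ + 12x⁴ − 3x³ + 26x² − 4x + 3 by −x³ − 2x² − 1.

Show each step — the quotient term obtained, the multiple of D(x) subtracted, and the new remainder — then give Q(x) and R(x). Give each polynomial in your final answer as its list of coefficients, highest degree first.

Q = [9, 0, 9, -6, 0, -6]; R = [8, -4, -3]

Step 1: lead(−9x⁸ − 18x⁷ − 9x⁶ − 21x⁵ + 12x⁴ − 3x³ + 26x² − 4x + 3) ÷ lead(D) = −9x⁸ ÷ −x³ = 9x⁵. Subtract (9x⁵)·D = −9x⁸ − 18x⁷ − 9x⁵. Remainder: −9x⁶ − 12x⁵ + 12x⁴ − 3x³ + 26x² − 4x + 3.
Step 2: lead(−9x⁶ − 12x⁵ + 12x⁴ − 3x³ + 26x² − 4x + 3) ÷ lead(D) = −9x⁶ ÷ −x³ = 9x³. Subtract (9x³)·D = −9x⁶ − 18x⁵ − 9x³. Remainder: 6x⁵ + 12x⁴ + 6x³ + 26x² − 4x + 3.
Step 3: lead(6x⁵ + 12x⁴ + 6x³ + 26x² − 4x + 3) ÷ lead(D) = 6x⁵ ÷ −x³ = −6x². Subtract (−6x²)·D = 6x⁵ + 12x⁴ + 6x². Remainder: 6x³ + 20x² − 4x + 3.
Step 4: lead(6x³ + 20x² − 4x + 3) ÷ lead(D) = 6x³ ÷ −x³ = −6. Subtract (−6)·D = 6x³ + 12x² + 6. Remainder: 8x² − 4x − 3.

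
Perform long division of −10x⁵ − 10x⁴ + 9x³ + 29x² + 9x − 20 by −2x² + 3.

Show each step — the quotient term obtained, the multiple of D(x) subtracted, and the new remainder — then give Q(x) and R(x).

Step 1: lead(−10x⁵ − 10x⁴ + 9x³ + 29x² + 9x − 20) ÷ lead(D) = −10x⁵ ÷ −2x² = 5x³. Subtract (5x³)·D = −10x⁵ + 15x³. Remainder: −10x⁴ − 6x³ + 29x² + 9x − 20.
Step 2: lead(−10x⁴ − 6x³ + 29x² + 9x − 20) ÷ lead(D) = −10x⁴ ÷ −2x² = 5x². Subtract (5x²)·D = −10x⁴ + 15x². Remainder: −6x³ + 14x² + 9x − 20.
Step 3: lead(−6x³ + 14x² + 9x − 20) ÷ lead(D) = −6x³ ÷ −2x² = 3x. Subtract (3x)·D = −6x³ + 9x. Remainder: 14x² − 20.
Step 4: lead(14x² − 20) ÷ lead(D) = 14x² ÷ −2x² = −7. Subtract (−7)·D = 14x² − 21. Remainder: 1.

Q(x) = 5x³ + 5x² + 3x − 7; R(x) = 1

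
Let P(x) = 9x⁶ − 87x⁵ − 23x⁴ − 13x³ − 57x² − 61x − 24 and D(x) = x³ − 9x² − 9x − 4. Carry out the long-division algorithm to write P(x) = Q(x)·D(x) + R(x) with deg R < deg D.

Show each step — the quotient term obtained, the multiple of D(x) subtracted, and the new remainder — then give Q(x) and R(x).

Step 1: lead(9x⁶ − 87x⁵ − 23x⁴ − 13x³ − 57x² − 61x − 24) ÷ lead(D) = 9x⁶ ÷ x³ = 9x³. Subtract (9x³)·D = 9x⁶ − 81x⁵ − 81x⁴ − 36x³. Remainder: −6x⁵ + 58x⁴ + 23x³ − 57x² − 61x − 24.
Step 2: lead(−6x⁵ + 58x⁴ + 23x³ − 57x² − 61x − 24) ÷ lead(D) = −6x⁵ ÷ x³ = −6x². Subtract (−6x²)·D = −6x⁵ + 54x⁴ + 54x³ + 24x². Remainder: 4x⁴ − 31x³ − 81x² − 61x − 24.
Step 3: lead(4x⁴ − 31x³ − 81x² − 61x − 24) ÷ lead(D) = 4x⁴ ÷ x³ = 4x. Subtract (4x)·D = 4x⁴ − 36x³ − 36x² − 16x. Remainder: 5x³ − 45x² − 45x − 24.
Step 4: lead(5x³ − 45x² − 45x − 24) ÷ lead(D) = 5x³ ÷ x³ = 5. Subtract (5)·D = 5x³ − 45x² − 45x − 20. Remainder: −4.

Q(x) = 9x³ − 6x² + 4x + 5; R(x) = −4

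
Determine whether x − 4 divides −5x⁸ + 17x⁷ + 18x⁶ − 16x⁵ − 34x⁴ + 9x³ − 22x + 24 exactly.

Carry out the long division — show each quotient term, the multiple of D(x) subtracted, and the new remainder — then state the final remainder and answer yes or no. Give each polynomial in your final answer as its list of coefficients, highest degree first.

R = [0], so D(x) is a factor of P(x). yes

Step 1: lead(−5x⁸ + 17x⁷ + 18x⁶ − 16x⁵ − 34x⁴ + 9x³ − 22x + 24) ÷ lead(D) = −5x⁸ ÷ x = −5x⁷. Subtract (−5x⁷)·D = −5x⁸ + 20x⁷. Remainder: −3x⁷ + 18x⁶ − 16x⁵ − 34x⁴ + 9x³ − 22x + 24.
Step 2: lead(−3x⁷ + 18x⁶ − 16x⁵ − 34x⁴ + 9x³ − 22x + 24) ÷ lead(D) = −3x⁷ ÷ x = −3x⁶. Subtract (−3x⁶)·D = −3x⁷ + 12x⁶. Remainder: 6x⁶ − 16x⁵ − 34x⁴ + 9x³ − 22x + 24.
Step 3: lead(6x⁶ − 16x⁵ − 34x⁴ + 9x³ − 22x + 24) ÷ lead(D) = 6x⁶ ÷ x = 6x⁵. Subtract (6x⁵)·D = 6x⁶ − 24x⁵. Remainder: 8x⁵ − 34x⁴ + 9x³ − 22x + 24.
Step 4: lead(8x⁵ − 34x⁴ + 9x³ − 22x + 24) ÷ lead(D) = 8x⁵ ÷ x = 8x⁴. Subtract (8x⁴)·D = 8x⁵ − 32x⁴. Remainder: −2x⁴ + 9x³ − 22x + 24.
Step 5: lead(−2x⁴ + 9x³ − 22x + 24) ÷ lead(D) = −2x⁴ ÷ x = −2x³. Subtract (−2x³)·D = −2x⁴ + 8x³. Remainder: x³ − 22x + 24.
Step 6: lead(x³ − 22x + 24) ÷ lead(D) = x³ ÷ x = x². Subtract (x²)·D = x³ − 4x². Remainder: 4x² − 22x + 24.
Step 7: lead(4x² − 22x + 24) ÷ lead(D) = 4x² ÷ x = 4x. Subtract (4x)·D = 4x² − 16x. Remainder: −6x + 24.
Step 8: lead(−6x + 24) ÷ lead(D) = −6x ÷ x = −6. Subtract (−6)·D = −6x + 24. Remainder: 0.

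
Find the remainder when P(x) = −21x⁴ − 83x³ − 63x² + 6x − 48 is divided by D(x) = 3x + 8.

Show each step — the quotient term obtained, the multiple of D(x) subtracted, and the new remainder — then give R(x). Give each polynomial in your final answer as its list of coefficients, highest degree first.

R = [0]

Step 1: lead(−21x⁴ − 83x³ − 63x² + 6x − 48) ÷ lead(D) = −21x⁴ ÷ 3x = −7x³. Subtract (−7x³)·D = −21x⁴ − 56x³. Remainder: −27x³ − 63x² + 6x − 48.
Step 2: lead(−27x³ − 63x² + 6x − 48) ÷ lead(D) = −27x³ ÷ 3x = −9x². Subtract (−9x²)·D = −27x³ − 72x². Remainder: 9x² + 6x − 48.
Step 3: lead(9x² + 6x − 48) ÷ lead(D) = 9x² ÷ 3x = 3x. Subtract (3x)·D = 9x² + 24x. Remainder: −18x − 48.
Step 4: lead(−18x − 48) ÷ lead(D) = −18x ÷ 3x = −6. Subtract (−6)·D = −18x − 48. Remainder: 0.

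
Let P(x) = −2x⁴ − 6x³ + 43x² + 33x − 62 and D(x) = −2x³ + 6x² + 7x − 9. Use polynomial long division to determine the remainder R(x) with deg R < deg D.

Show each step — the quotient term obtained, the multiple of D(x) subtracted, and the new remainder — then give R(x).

Step 1: lead(−2x⁴ − 6x³ + 43x² + 33x − 62) ÷ lead(D) = −2x⁴ ÷ −2x³ = x. Subtract (x)·D = −2x⁴ + 6x³ + 7x² − 9x. Remainder: −12x³ + 36x² + 42x − 62.
Step 2: lead(−12x³ + 36x² + 42x − 62) ÷ lead(D) = −12x³ ÷ −2x³ = 6. Subtract (6)·D = −12x³ + 36x² + 42x − 54. Remainder: −8.

R(x) = −8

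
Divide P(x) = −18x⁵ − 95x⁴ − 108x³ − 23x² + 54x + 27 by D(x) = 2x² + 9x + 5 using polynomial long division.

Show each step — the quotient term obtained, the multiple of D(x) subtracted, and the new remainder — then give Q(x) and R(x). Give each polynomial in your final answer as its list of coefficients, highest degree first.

Step 1: lead(−18x⁵ − 95x⁴ − 108x³ − 23x² + 54x + 27) ÷ lead(D) = −18x⁵ ÷ 2x² = −9x³. Subtract (−9x³)·D = −18x⁵ − 81x⁴ − 45x³. Remainder: −14x⁴ − 63x³ − 23x² + 54x + 27.
Step 2: lead(−14x⁴ − 63x³ − 23x² + 54x + 27) ÷ lead(D) = −14x⁴ ÷ 2x² = −7x². Subtract (−7x²)·D = −14x⁴ − 63x³ − 35x². Remainder: 12x² + 54x + 27.
Step 3: lead(12x² + 54x + 27) ÷ lead(D) = 12x² ÷ 2x² = 6. Subtract (6)·D = 12x² + 54x + 30. Remainder: −3.

Q = [-9, -7, 0, 6]; R = [-3]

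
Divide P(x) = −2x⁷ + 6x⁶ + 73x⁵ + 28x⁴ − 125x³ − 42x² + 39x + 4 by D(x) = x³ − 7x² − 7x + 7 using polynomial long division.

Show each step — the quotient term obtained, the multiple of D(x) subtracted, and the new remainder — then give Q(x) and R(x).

Q(x) = −2x⁴ − 8x³ + 3x² + 7x + 1; R(x) = −7x² − 3x − 3

Step 1: lead(−2x⁷ + 6x⁶ + 73x⁵ + 28x⁴ − 125x³ − 42x² + 39x + 4) ÷ lead(D) = −2x⁷ ÷ x³ = −2x⁴. Subtract (−2x⁴)·D = −2x⁷ + 14x⁶ + 14x⁵ − 14x⁴. Remainder: −8x⁶ + 59x⁵ + 42x⁴ − 125x³ − 42x² + 39x + 4.
Step 2: lead(−8x⁶ + 59x⁵ + 42x⁴ − 125x³ − 42x² + 39x + 4) ÷ lead(D) = −8x⁶ ÷ x³ = −8x³. Subtract (−8x³)·D = −8x⁶ + 56x⁵ + 56x⁴ − 56x³. Remainder: 3x⁵ − 14x⁴ − 69x³ − 42x² + 39x + 4.
Step 3: lead(3x⁵ − 14x⁴ − 69x³ − 42x² + 39x + 4) ÷ lead(D) = 3x⁵ ÷ x³ = 3x². Subtract (3x²)·D = 3x⁵ − 21x⁴ − 21x³ + 21x². Remainder: 7x⁴ − 48x³ − 63x² + 39x + 4.
Step 4: lead(7x⁴ − 48x³ − 63x² + 39x + 4) ÷ lead(D) = 7x⁴ ÷ x³ = 7x. Subtract (7x)·D = 7x⁴ − 49x³ − 49x² + 49x. Remainder: x³ − 14x² − 10x + 4.
Step 5: lead(x³ − 14x² − 10x + 4) ÷ lead(D) = x³ ÷ x³ = 1. Subtract (1)·D = x³ − 7x² − 7x + 7. Remainder: −7x² − 3x − 3.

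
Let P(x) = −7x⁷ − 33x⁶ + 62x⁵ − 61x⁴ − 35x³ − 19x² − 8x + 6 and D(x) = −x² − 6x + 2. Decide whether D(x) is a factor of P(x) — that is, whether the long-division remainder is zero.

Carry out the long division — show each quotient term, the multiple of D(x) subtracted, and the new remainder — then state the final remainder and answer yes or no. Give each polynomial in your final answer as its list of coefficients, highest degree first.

R = [0], so D(x) is a factor of P(x). yes

Step 1: lead(−7x⁷ − 33x⁶ + 62x⁵ − 61x⁴ − 35x³ − 19x² − 8x + 6) ÷ lead(D) = −7x⁷ ÷ −x² = 7x⁵. Subtract (7x⁵)·D = −7x⁷ − 42x⁶ + 14x⁵. Remainder: 9x⁶ + 48x⁵ − 61x⁴ − 35x³ − 19x² − 8x + 6.
Step 2: lead(9x⁶ + 48x⁵ − 61x⁴ − 35x³ − 19x² − 8x + 6) ÷ lead(D) = 9x⁶ ÷ −x² = −9x⁴. Subtract (−9x⁴)·D = 9x⁶ + 54x⁵ − 18x⁴. Remainder: −6x⁵ − 43x⁴ − 35x³ − 19x² − 8x + 6.
Step 3: lead(−6x⁵ − 43x⁴ − 35x³ − 19x² − 8x + 6) ÷ lead(D) = −6x⁵ ÷ −x² = 6x³. Subtract (6x³)·D = −6x⁵ − 36x⁴ + 12x³. Remainder: −7x⁴ − 47x³ − 19x² − 8x + 6.
Step 4: lead(−7x⁴ − 47x³ − 19x² − 8x + 6) ÷ lead(D) = −7x⁴ ÷ −x² = 7x². Subtract (7x²)·D = −7x⁴ − 42x³ + 14x². Remainder: −5x³ − 33x² − 8x + 6.
Step 5: lead(−5x³ − 33x² − 8x + 6) ÷ lead(D) = −5x³ ÷ −x² = 5x. Subtract (5x)·D = −5x³ − 30x² + 10x. Remainder: −3x² − 18x + 6.
Step 6: lead(−3x² − 18x + 6) ÷ lead(D) = −3x² ÷ −x² = 3. Subtract (3)·D = −3x² − 18x + 6. Remainder: 0.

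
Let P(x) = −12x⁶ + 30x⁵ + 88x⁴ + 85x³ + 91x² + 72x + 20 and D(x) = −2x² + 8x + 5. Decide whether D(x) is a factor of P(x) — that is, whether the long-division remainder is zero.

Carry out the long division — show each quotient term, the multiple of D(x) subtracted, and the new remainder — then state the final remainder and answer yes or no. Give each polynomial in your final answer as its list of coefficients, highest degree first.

R = [0], so D(x) is a factor of P(x). yes

Step 1: lead(−12x⁶ + 30x⁵ + 88x⁴ + 85x³ + 91x² + 72x + 20) ÷ lead(D) = −12x⁶ ÷ −2x² = 6x⁴. Subtract (6x⁴)·D = −12x⁶ + 48x⁵ + 30x⁴. Remainder: −18x⁵ + 58x⁴ + 85x³ + 91x² + 72x + 20.
Step 2: lead(−18x⁵ + 58x⁴ + 85x³ + 91x² + 72x + 20) ÷ lead(D) = −18x⁵ ÷ −2x² = 9x³. Subtract (9x³)·D = −18x⁵ + 72x⁴ + 45x³. Remainder: −14x⁴ + 40x³ + 91x² + 72x + 20.
Step 3: lead(−14x⁴ + 40x³ + 91x² + 72x + 20) ÷ lead(D) = −14x⁴ ÷ −2x² = 7x². Subtract (7x²)·D = −14x⁴ + 56x³ + 35x². Remainder: −16x³ + 56x² + 72x + 20.
Step 4: lead(−16x³ + 56x² + 72x + 20) ÷ lead(D) = −16x³ ÷ −2x² = 8x. Subtract (8x)·D = −16x³ + 64x² + 40x. Remainder: −8x² + 32x + 20.
Step 5: lead(−8x² + 32x + 20) ÷ lead(D) = −8x² ÷ −2x² = 4. Subtract (4)·D = −8x² + 32x + 20. Remainder: 0.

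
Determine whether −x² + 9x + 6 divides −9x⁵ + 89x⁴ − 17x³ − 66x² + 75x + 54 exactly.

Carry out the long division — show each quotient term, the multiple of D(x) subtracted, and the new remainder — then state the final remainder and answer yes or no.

R(x) = 0, so D(x) is a factor of P(x). yes

Step 1: lead(−9x⁵ + 89x⁴ − 17x³ − 66x² + 75x + 54) ÷ lead(D) = −9x⁵ ÷ −x² = 9x³. Subtract (9x³)·D = −9x⁵ + 81x⁴ + 54x³. Remainder: 8x⁴ − 71x³ − 66x² + 75x + 54.
Step 2: lead(8x⁴ − 71x³ − 66x² + 75x + 54) ÷ lead(D) = 8x⁴ ÷ −x² = −8x². Subtract (−8x²)·D = 8x⁴ − 72x³ − 48x². Remainder: x³ − 18x² + 75x + 54.
Step 3: lead(x³ − 18x² + 75x + 54) ÷ lead(D) = x³ ÷ −x² = −x. Subtract (−x)·D = x³ − 9x² − 6x. Remainder: −9x² + 81x + 54.
Step 4: lead(−9x² + 81x + 54) ÷ lead(D) = −9x² ÷ −x² = 9. Subtract (9)·D = −9x² + 81x + 54. Remainder: 0.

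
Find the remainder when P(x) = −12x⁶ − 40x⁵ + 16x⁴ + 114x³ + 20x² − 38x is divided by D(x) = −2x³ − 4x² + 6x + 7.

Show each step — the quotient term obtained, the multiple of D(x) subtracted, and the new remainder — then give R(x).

Step 1: lead(−12x⁶ − 40x⁵ + 16x⁴ + 114x³ + 20x² − 38x) ÷ lead(D) = −12x⁶ ÷ −2x³ = 6x³. Subtract (6x³)·D = −12x⁶ − 24x⁵ + 36x⁴ + 42x³. Remainder: −16x⁵ − 20x⁴ + 72x³ + 20x² − 38x.
Step 2: lead(−16x⁵ − 20x⁴ + 72x³ + 20x² − 38x) ÷ lead(D) = −16x⁵ ÷ −2x³ = 8x². Subtract (8x²)·D = −16x⁵ − 32x⁴ + 48x³ + 56x². Remainder: 12x⁴ + 24x³ − 36x² − 38x.
Step 3: lead(12x⁴ + 24x³ − 36x² − 38x) ÷ lead(D) = 12x⁴ ÷ −2x³ = −6x. Subtract (−6x)·D = 12x⁴ + 24x³ − 36x² − 42x. Remainder: 4x.

R(x) = 4x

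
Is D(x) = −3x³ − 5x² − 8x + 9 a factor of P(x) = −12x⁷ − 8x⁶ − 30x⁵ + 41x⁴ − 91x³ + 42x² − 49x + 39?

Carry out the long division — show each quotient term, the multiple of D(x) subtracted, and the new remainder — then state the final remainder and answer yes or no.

R(x) = −8x + 3, so D(x) is not a factor of P(x). no

Step 1: lead(−12x⁷ − 8x⁶ − 30x⁵ + 41x⁴ − 91x³ + 42x² − 49x + 39) ÷ lead(D) = −12x⁷ ÷ −3x³ = 4x⁴. Subtract (4x⁴)·D = −12x⁷ − 20x⁶ − 32x⁵ + 36x⁴. Remainder: 12x⁶ + 2x⁵ + 5x⁴ − 91x³ + 42x² − 49x + 39.
Step 2: lead(12x⁶ + 2x⁵ + 5x⁴ − 91x³ + 42x² − 49x + 39) ÷ lead(D) = 12x⁶ ÷ −3x³ = −4x³. Subtract (−4x³)·D = 12x⁶ + 20x⁵ + 32x⁴ − 36x³. Remainder: −18x⁵ − 27x⁴ − 55x³ + 42x² − 49x + 39.
Step 3: lead(−18x⁵ − 27x⁴ − 55x³ + 42x² − 49x + 39) ÷ lead(D) = −18x⁵ ÷ −3x³ = 6x². Subtract (6x²)·D = −18x⁵ − 30x⁴ − 48x³ + 54x². Remainder: 3x⁴ − 7x³ − 12x² − 49x + 39.
Step 4: lead(3x⁴ − 7x³ − 12x² − 49x + 39) ÷ lead(D) = 3x⁴ ÷ −3x³ = −x. Subtract (−x)·D = 3x⁴ + 5x³ + 8x² − 9x. Remainder: −12x³ − 20x² − 40x + 39.
Step 5: lead(−12x³ − 20x² − 40x + 39) ÷ lead(D) = −12x³ ÷ −3x³ = 4. Subtract (4)·D = −12x³ − 20x² − 32x + 36. Remainder: −8x + 3.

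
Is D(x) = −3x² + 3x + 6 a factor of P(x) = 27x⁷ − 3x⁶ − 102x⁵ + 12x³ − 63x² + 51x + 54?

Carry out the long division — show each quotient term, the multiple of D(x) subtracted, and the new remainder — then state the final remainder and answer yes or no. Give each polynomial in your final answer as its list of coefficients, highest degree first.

R = [0], so D(x) is a factor of P(x). yes

Step 1: lead(27x⁷ − 3x⁶ − 102x⁵ + 12x³ − 63x² + 51x + 54) ÷ lead(D) = 27x⁷ ÷ −3x² = −9x⁵. Subtract (−9x⁵)·D = 27x⁷ − 27x⁶ − 54x⁵. Remainder: 24x⁶ − 48x⁵ + 12x³ − 63x² + 51x + 54.
Step 2: lead(24x⁶ − 48x⁵ + 12x³ − 63x² + 51x + 54) ÷ lead(D) = 24x⁶ ÷ −3x² = −8x⁴. Subtract (−8x⁴)·D = 24x⁶ − 24x⁵ − 48x⁴. Remainder: −24x⁵ + 48x⁴ + 12x³ − 63x² + 51x + 54.
Step 3: lead(−24x⁵ + 48x⁴ + 12x³ − 63x² + 51x + 54) ÷ lead(D) = −24x⁵ ÷ −3x² = 8x³. Subtract (8x³)·D = −24x⁵ + 24x⁴ + 48x³. Remainder: 24x⁴ − 36x³ − 63x² + 51x + 54.
Step 4: lead(24x⁴ − 36x³ − 63x² + 51x + 54) ÷ lead(D) = 24x⁴ ÷ −3x² = −8x². Subtract (−8x²)·D = 24x⁴ − 24x³ − 48x². Remainder: −12x³ − 15x² + 51x + 54.
Step 5: lead(−12x³ − 15x² + 51x + 54) ÷ lead(D) = −12x³ ÷ −3x² = 4x. Subtract (4x)·D = −12x³ + 12x² + 24x. Remainder: −27x² + 27x + 54.
Step 6: lead(−27x² + 27x + 54) ÷ lead(D) = −27x² ÷ −3x² = 9. Subtract (9)·D = −27x² + 27x + 54. Remainder: 0.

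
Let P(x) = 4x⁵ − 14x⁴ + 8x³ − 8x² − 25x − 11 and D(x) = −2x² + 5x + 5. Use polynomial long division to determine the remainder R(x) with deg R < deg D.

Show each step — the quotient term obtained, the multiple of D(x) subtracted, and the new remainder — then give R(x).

R(x) = −6

Step 1: lead(4x⁵ − 14x⁴ + 8x³ − 8x² − 25x − 11) ÷ lead(D) = 4x⁵ ÷ −2x² = −2x³. Subtract (−2x³)·D = 4x⁵ − 10x⁴ − 10x³. Remainder: −4x⁴ + 18x³ − 8x² − 25x − 11.
Step 2: lead(−4x⁴ + 18x³ − 8x² − 25x − 11) ÷ lead(D) = −4x⁴ ÷ −2x² = 2x². Subtract (2x²)·D = −4x⁴ + 10x³ + 10x². Remainder: 8x³ − 18x² − 25x − 11.
Step 3: lead(8x³ − 18x² − 25x − 11) ÷ lead(D) = 8x³ ÷ −2x² = −4x. Subtract (−4x)·D = 8x³ − 20x² − 20x. Remainder: 2x² − 5x − 11.
Step 4: lead(2x² − 5x − 11) ÷ lead(D) = 2x² ÷ −2x² = −1. Subtract (−1)·D = 2x² − 5x − 5. Remainder: −6.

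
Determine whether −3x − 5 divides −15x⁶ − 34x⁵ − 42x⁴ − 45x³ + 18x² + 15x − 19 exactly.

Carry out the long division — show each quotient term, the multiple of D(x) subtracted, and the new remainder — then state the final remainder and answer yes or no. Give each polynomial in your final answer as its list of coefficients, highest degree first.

Step 1: lead(−15x⁶ − 34x⁵ − 42x⁴ − 45x³ + 18x² + 15x − 19) ÷ lead(D) = −15x⁶ ÷ −3x = 5x⁵. Subtract (5x⁵)·D = −15x⁶ − 25x⁵. Remainder: −9x⁵ − 42x⁴ − 45x³ + 18x² + 15x − 19.
Step 2: lead(−9x⁵ − 42x⁴ − 45x³ + 18x² + 15x − 19) ÷ lead(D) = −9x⁵ ÷ −3x = 3x⁴. Subtract (3x⁴)·D = −9x⁵ − 15x⁴. Remainder: −27x⁴ − 45x³ + 18x² + 15x − 19.
Step 3: lead(−27x⁴ − 45x³ + 18x² + 15x − 19) ÷ lead(D) = −27x⁴ ÷ −3x = 9x³. Subtract (9x³)·D = −27x⁴ − 45x³. Remainder: 18x² + 15x − 19.
Step 4: lead(18x² + 15x − 19) ÷ lead(D) = 18x² ÷ −3x = −6x. Subtract (−6x)·D = 18x² + 30x. Remainder: −15x − 19.
Step 5: lead(−15x − 19) ÷ lead(D) = −15x ÷ −3x = 5. Subtract (5)·D = −15x − 25. Remainder: 6.

R = [6], so D(x) is not a factor of P(x). no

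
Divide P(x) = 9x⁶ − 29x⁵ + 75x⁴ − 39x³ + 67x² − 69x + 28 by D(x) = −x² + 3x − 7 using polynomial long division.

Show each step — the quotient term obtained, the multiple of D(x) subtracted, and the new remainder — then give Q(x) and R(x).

Step 1: lead(9x⁶ − 29x⁵ + 75x⁴ − 39x³ + 67x² − 69x + 28) ÷ lead(D) = 9x⁶ ÷ −x² = −9x⁴. Subtract (−9x⁴)·D = 9x⁶ − 27x⁵ + 63x⁴. Remainder: −2x⁵ + 12x⁴ − 39x³ + 67x² − 69x + 28.
Step 2: lead(−2x⁵ + 12x⁴ − 39x³ + 67x² − 69x + 28) ÷ lead(D) = −2x⁵ ÷ −x² = 2x³. Subtract (2x³)·D = −2x⁵ + 6x⁴ − 14x³. Remainder: 6x⁴ − 25x³ + 67x² − 69x + 28.
Step 3: lead(6x⁴ − 25x³ + 67x² − 69x + 28) ÷ lead(D) = 6x⁴ ÷ −x² = −6x². Subtract (−6x²)·D = 6x⁴ − 18x³ + 42x². Remainder: −7x³ + 25x² − 69x + 28.
Step 4: lead(−7x³ + 25x² − 69x + 28) ÷ lead(D) = −7x³ ÷ −x² = 7x. Subtract (7x)·D = −7x³ + 21x² − 49x. Remainder: 4x² − 20x + 28.
Step 5: lead(4x² − 20x + 28) ÷ lead(D) = 4x² ÷ −x² = −4. Subtract (−4)·D = 4x² − 12x + 28. Remainder: −8x.

Q(x) = −9x⁴ + 2x³ − 6x² + 7x − 4; R(x) = −8x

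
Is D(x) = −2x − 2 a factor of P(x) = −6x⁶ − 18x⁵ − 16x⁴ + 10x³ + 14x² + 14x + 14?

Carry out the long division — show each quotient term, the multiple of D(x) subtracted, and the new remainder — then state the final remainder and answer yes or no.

R(x) = 0, so D(x) is a factor of P(x). yes

Step 1: lead(−6x⁶ − 18x⁵ − 16x⁴ + 10x³ + 14x² + 14x + 14) ÷ lead(D) = −6x⁶ ÷ −2x = 3x⁵. Subtract (3x⁵)·D = −6x⁶ − 6x⁵. Remainder: −12x⁵ − 16x⁴ + 10x³ + 14x² + 14x + 14.
Step 2: lead(−12x⁵ − 16x⁴ + 10x³ + 14x² + 14x + 14) ÷ lead(D) = −12x⁵ ÷ −2x = 6x⁴. Subtract (6x⁴)·D = −12x⁵ − 12x⁴. Remainder: −4x⁴ + 10x³ + 14x² + 14x + 14.
Step 3: lead(−4x⁴ + 10x³ + 14x² + 14x + 14) ÷ lead(D) = −4x⁴ ÷ −2x = 2x³. Subtract (2x³)·D = −4x⁴ − 4x³. Remainder: 14x³ + 14x² + 14x + 14.
Step 4: lead(14x³ + 14x² + 14x + 14) ÷ lead(D) = 14x³ ÷ −2x = −7x². Subtract (−7x²)·D = 14x³ + 14x². Remainder: 14x + 14.
Step 5: lead(14x + 14) ÷ lead(D) = 14x ÷ −2x = −7. Subtract (−7)·D = 14x + 14. Remainder: 0.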